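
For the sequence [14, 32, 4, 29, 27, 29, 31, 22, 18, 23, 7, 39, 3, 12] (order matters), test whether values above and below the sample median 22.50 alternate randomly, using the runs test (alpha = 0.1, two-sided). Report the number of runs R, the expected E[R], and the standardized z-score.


Step 1: Compute median = 22.50; label A = above, B = below.
Labels in order: BABAAAABBABABB  (n_A = 7, n_B = 7)
Step 2: Count runs R = 9.
Step 3: Under H0 (random ordering), E[R] = 2*n_A*n_B/(n_A+n_B) + 1 = 2*7*7/14 + 1 = 8.0000.
        Var[R] = 2*n_A*n_B*(2*n_A*n_B - n_A - n_B) / ((n_A+n_B)^2 * (n_A+n_B-1)) = 8232/2548 = 3.2308.
        SD[R] = 1.7974.
Step 4: Continuity-corrected z = (R - 0.5 - E[R]) / SD[R] = (9 - 0.5 - 8.0000) / 1.7974 = 0.2782.
Step 5: Two-sided p-value via normal approximation = 2*(1 - Phi(|z|)) = 0.780879.
Step 6: alpha = 0.1. fail to reject H0.

R = 9, z = 0.2782, p = 0.780879, fail to reject H0.


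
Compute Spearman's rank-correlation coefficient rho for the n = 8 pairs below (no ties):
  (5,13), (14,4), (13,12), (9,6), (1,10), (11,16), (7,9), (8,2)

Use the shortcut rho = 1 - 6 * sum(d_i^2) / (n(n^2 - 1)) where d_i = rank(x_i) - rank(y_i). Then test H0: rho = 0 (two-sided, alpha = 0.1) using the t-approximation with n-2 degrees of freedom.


Step 1: Rank x and y separately (midranks; no ties here).
rank(x): 5->2, 14->8, 13->7, 9->5, 1->1, 11->6, 7->3, 8->4
rank(y): 13->7, 4->2, 12->6, 6->3, 10->5, 16->8, 9->4, 2->1
Step 2: d_i = R_x(i) - R_y(i); compute d_i^2.
  (2-7)^2=25, (8-2)^2=36, (7-6)^2=1, (5-3)^2=4, (1-5)^2=16, (6-8)^2=4, (3-4)^2=1, (4-1)^2=9
sum(d^2) = 96.
Step 3: rho = 1 - 6*96 / (8*(8^2 - 1)) = 1 - 576/504 = -0.142857.
Step 4: Under H0, t = rho * sqrt((n-2)/(1-rho^2)) = -0.3536 ~ t(6).
Step 5: Two-sided p-value from the t-distribution with 6 df = 0.735765.
Step 6: alpha = 0.1. fail to reject H0.

rho = -0.1429, p = 0.735765, fail to reject H0 at alpha = 0.1.


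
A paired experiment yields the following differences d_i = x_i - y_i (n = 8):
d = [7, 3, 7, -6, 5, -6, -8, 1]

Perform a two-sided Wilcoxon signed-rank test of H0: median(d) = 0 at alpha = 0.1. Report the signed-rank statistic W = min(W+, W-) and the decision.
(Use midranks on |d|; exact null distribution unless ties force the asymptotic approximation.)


Step 1: Drop any zero differences (none here) and take |d_i|.
|d| = [7, 3, 7, 6, 5, 6, 8, 1]
Step 2: Midrank |d_i| (ties get averaged ranks).
ranks: |7|->6.5, |3|->2, |7|->6.5, |6|->4.5, |5|->3, |6|->4.5, |8|->8, |1|->1
Step 3: Attach original signs; sum ranks with positive sign and with negative sign.
W+ = 6.5 + 2 + 6.5 + 3 + 1 = 19
W- = 4.5 + 4.5 + 8 = 17
(Check: W+ + W- = 36 should equal n(n+1)/2 = 36.)
Step 4: Test statistic W = min(W+, W-) = 17.
Step 5: Ties in |d|, so use the tie-corrected normal approximation.
        E[W] = n(n+1)/4 = 8*9/4 = 18.
        Tie groups: |d|=6 (t=2), |d|=7 (t=2); sum(t^3 - t) = 12.
        Var[W] = n(n+1)(2n+1)/24 - sum(t^3-t)/48 = 1224/24 - 12/48 = 50.75.
        z = (W - E[W]) / sqrt(Var[W]) = (17 - 18) / 7.1239 = -0.1404.
        Two-sided p = 2*Phi(z) = 0.888366.
Step 6: alpha = 0.1. fail to reject H0.

W+ = 19, W- = 17, W = min = 17, p = 0.888366, fail to reject H0.


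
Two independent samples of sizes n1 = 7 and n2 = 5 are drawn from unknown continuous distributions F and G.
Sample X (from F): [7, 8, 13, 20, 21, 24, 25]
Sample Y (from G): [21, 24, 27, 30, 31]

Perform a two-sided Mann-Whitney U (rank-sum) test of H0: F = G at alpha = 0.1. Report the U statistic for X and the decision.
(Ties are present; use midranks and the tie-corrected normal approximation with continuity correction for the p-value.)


Step 1: Combine and sort all 12 observations; assign midranks.
sorted (value, group): (7,X), (8,X), (13,X), (20,X), (21,X), (21,Y), (24,X), (24,Y), (25,X), (27,Y), (30,Y), (31,Y)
ranks: 7->1, 8->2, 13->3, 20->4, 21->5.5, 21->5.5, 24->7.5, 24->7.5, 25->9, 27->10, 30->11, 31->12
Step 2: Rank sum for X: R1 = 1 + 2 + 3 + 4 + 5.5 + 7.5 + 9 = 32.
Step 3: U_X = R1 - n1(n1+1)/2 = 32 - 7*8/2 = 32 - 28 = 4.
       U_Y = n1*n2 - U_X = 35 - 4 = 31.
Step 4: Ties are present, so use the tie-corrected normal approximation (with continuity correction) for the p-value.
Step 5: p-value = 0.034123; compare to alpha = 0.1. reject H0.

U_X = 4, p = 0.034123, reject H0 at alpha = 0.1.


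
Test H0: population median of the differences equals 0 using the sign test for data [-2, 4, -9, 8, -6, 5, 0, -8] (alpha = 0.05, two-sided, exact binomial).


Step 1: Discard zero differences. Original n = 8; n_eff = number of nonzero differences = 7.
Nonzero differences (with sign): -2, +4, -9, +8, -6, +5, -8
Step 2: Count signs: positive = 3, negative = 4.
Step 3: Under H0: P(positive) = 0.5, so the number of positives S ~ Bin(7, 0.5).
Step 4: Two-sided exact p-value = sum of Bin(7,0.5) probabilities at or below the observed probability = 1.000000.
Step 5: alpha = 0.05. fail to reject H0.

n_eff = 7, pos = 3, neg = 4, p = 1.000000, fail to reject H0.


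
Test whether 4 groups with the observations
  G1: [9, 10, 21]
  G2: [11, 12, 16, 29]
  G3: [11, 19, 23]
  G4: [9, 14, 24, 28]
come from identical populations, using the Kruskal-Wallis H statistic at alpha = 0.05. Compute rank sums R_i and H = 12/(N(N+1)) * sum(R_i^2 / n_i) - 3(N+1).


Step 1: Combine all N = 14 observations and assign midranks.
sorted (value, group, rank): (9,G1,1.5), (9,G4,1.5), (10,G1,3), (11,G2,4.5), (11,G3,4.5), (12,G2,6), (14,G4,7), (16,G2,8), (19,G3,9), (21,G1,10), (23,G3,11), (24,G4,12), (28,G4,13), (29,G2,14)
Step 2: Sum ranks within each group.
R_1 = 14.5 (n_1 = 3)
R_2 = 32.5 (n_2 = 4)
R_3 = 24.5 (n_3 = 3)
R_4 = 33.5 (n_4 = 4)
Step 3: H = 12/(N(N+1)) * sum(R_i^2/n_i) - 3(N+1)
     = 12/(14*15) * (14.5^2/3 + 32.5^2/4 + 24.5^2/3 + 33.5^2/4) - 3*15
     = 0.057143 * 814.792 - 45
     = 1.559524.
Step 4: Ties present; correction factor C = 1 - 12/(14^3 - 14) = 0.995604. Corrected H = 1.559524 / 0.995604 = 1.566409.
Step 5: Under H0, H ~ chi^2(3); p-value = 0.667030.
Step 6: alpha = 0.05. fail to reject H0.

H = 1.5664, df = 3, p = 0.667030, fail to reject H0.


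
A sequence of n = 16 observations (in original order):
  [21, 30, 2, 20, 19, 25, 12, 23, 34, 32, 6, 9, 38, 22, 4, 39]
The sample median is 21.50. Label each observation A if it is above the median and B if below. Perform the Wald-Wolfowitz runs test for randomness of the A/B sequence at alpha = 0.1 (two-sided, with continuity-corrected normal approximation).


Step 1: Compute median = 21.50; label A = above, B = below.
Labels in order: BABBBABAAABBAABA  (n_A = 8, n_B = 8)
Step 2: Count runs R = 10.
Step 3: Under H0 (random ordering), E[R] = 2*n_A*n_B/(n_A+n_B) + 1 = 2*8*8/16 + 1 = 9.0000.
        Var[R] = 2*n_A*n_B*(2*n_A*n_B - n_A - n_B) / ((n_A+n_B)^2 * (n_A+n_B-1)) = 14336/3840 = 3.7333.
        SD[R] = 1.9322.
Step 4: Continuity-corrected z = (R - 0.5 - E[R]) / SD[R] = (10 - 0.5 - 9.0000) / 1.9322 = 0.2588.
Step 5: Two-sided p-value via normal approximation = 2*(1 - Phi(|z|)) = 0.795809.
Step 6: alpha = 0.1. fail to reject H0.

R = 10, z = 0.2588, p = 0.795809, fail to reject H0.


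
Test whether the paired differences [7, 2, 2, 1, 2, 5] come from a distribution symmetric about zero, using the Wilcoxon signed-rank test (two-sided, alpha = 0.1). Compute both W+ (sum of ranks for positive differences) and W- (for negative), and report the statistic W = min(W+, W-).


Step 1: Drop any zero differences (none here) and take |d_i|.
|d| = [7, 2, 2, 1, 2, 5]
Step 2: Midrank |d_i| (ties get averaged ranks).
ranks: |7|->6, |2|->3, |2|->3, |1|->1, |2|->3, |5|->5
Step 3: Attach original signs; sum ranks with positive sign and with negative sign.
W+ = 6 + 3 + 3 + 1 + 3 + 5 = 21
W- = 0 = 0
(Check: W+ + W- = 21 should equal n(n+1)/2 = 21.)
Step 4: Test statistic W = min(W+, W-) = 0.
Step 5: Ties in |d|, so use the tie-corrected normal approximation.
        E[W] = n(n+1)/4 = 6*7/4 = 10.5.
        Tie groups: |d|=2 (t=3); sum(t^3 - t) = 24.
        Var[W] = n(n+1)(2n+1)/24 - sum(t^3-t)/48 = 546/24 - 24/48 = 22.25.
        z = (W - E[W]) / sqrt(Var[W]) = (0 - 10.5) / 4.7170 = -2.2260.
        Two-sided p = 2*Phi(z) = 0.026014.
Step 6: alpha = 0.1. reject H0.

W+ = 21, W- = 0, W = min = 0, p = 0.026014, reject H0.


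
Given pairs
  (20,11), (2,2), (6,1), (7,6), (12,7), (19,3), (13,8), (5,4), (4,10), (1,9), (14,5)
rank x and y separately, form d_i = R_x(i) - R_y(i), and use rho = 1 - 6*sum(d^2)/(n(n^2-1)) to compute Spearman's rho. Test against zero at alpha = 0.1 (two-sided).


Step 1: Rank x and y separately (midranks; no ties here).
rank(x): 20->11, 2->2, 6->5, 7->6, 12->7, 19->10, 13->8, 5->4, 4->3, 1->1, 14->9
rank(y): 11->11, 2->2, 1->1, 6->6, 7->7, 3->3, 8->8, 4->4, 10->10, 9->9, 5->5
Step 2: d_i = R_x(i) - R_y(i); compute d_i^2.
  (11-11)^2=0, (2-2)^2=0, (5-1)^2=16, (6-6)^2=0, (7-7)^2=0, (10-3)^2=49, (8-8)^2=0, (4-4)^2=0, (3-10)^2=49, (1-9)^2=64, (9-5)^2=16
sum(d^2) = 194.
Step 3: rho = 1 - 6*194 / (11*(11^2 - 1)) = 1 - 1164/1320 = 0.118182.
Step 4: Under H0, t = rho * sqrt((n-2)/(1-rho^2)) = 0.3570 ~ t(9).
Step 5: Two-sided p-value from the t-distribution with 9 df = 0.729285.
Step 6: alpha = 0.1. fail to reject H0.

rho = 0.1182, p = 0.729285, fail to reject H0 at alpha = 0.1.


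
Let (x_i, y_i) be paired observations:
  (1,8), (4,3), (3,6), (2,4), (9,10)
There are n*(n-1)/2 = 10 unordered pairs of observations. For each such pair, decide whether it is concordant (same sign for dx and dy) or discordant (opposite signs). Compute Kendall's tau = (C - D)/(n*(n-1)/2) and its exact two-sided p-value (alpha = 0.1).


Step 1: Enumerate the 10 unordered pairs (i,j) with i<j and classify each by sign(x_j-x_i) * sign(y_j-y_i).
  (1,2):dx=+3,dy=-5->D; (1,3):dx=+2,dy=-2->D; (1,4):dx=+1,dy=-4->D; (1,5):dx=+8,dy=+2->C
  (2,3):dx=-1,dy=+3->D; (2,4):dx=-2,dy=+1->D; (2,5):dx=+5,dy=+7->C; (3,4):dx=-1,dy=-2->C
  (3,5):dx=+6,dy=+4->C; (4,5):dx=+7,dy=+6->C
Step 2: C = 5, D = 5, total pairs = 10.
Step 3: tau = (C - D)/(n(n-1)/2) = (5 - 5)/10 = 0.000000.
Step 4: Exact two-sided p-value (enumerate n! = 120 permutations of y under H0): p = 1.000000.
Step 5: alpha = 0.1. fail to reject H0.

tau_b = 0.0000 (C=5, D=5), p = 1.000000, fail to reject H0.


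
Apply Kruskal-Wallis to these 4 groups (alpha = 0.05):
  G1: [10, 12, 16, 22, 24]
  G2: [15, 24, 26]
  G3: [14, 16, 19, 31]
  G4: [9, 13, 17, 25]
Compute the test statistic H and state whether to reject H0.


Step 1: Combine all N = 16 observations and assign midranks.
sorted (value, group, rank): (9,G4,1), (10,G1,2), (12,G1,3), (13,G4,4), (14,G3,5), (15,G2,6), (16,G1,7.5), (16,G3,7.5), (17,G4,9), (19,G3,10), (22,G1,11), (24,G1,12.5), (24,G2,12.5), (25,G4,14), (26,G2,15), (31,G3,16)
Step 2: Sum ranks within each group.
R_1 = 36 (n_1 = 5)
R_2 = 33.5 (n_2 = 3)
R_3 = 38.5 (n_3 = 4)
R_4 = 28 (n_4 = 4)
Step 3: H = 12/(N(N+1)) * sum(R_i^2/n_i) - 3(N+1)
     = 12/(16*17) * (36^2/5 + 33.5^2/3 + 38.5^2/4 + 28^2/4) - 3*17
     = 0.044118 * 1199.85 - 51
     = 1.934375.
Step 4: Ties present; correction factor C = 1 - 12/(16^3 - 16) = 0.997059. Corrected H = 1.934375 / 0.997059 = 1.940081.
Step 5: Under H0, H ~ chi^2(3); p-value = 0.584936.
Step 6: alpha = 0.05. fail to reject H0.

H = 1.9401, df = 3, p = 0.584936, fail to reject H0.


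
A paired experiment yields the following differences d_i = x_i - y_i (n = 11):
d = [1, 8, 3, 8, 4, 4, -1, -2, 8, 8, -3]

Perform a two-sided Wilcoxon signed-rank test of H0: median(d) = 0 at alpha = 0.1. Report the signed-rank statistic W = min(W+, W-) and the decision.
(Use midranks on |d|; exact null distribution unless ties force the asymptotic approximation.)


Step 1: Drop any zero differences (none here) and take |d_i|.
|d| = [1, 8, 3, 8, 4, 4, 1, 2, 8, 8, 3]
Step 2: Midrank |d_i| (ties get averaged ranks).
ranks: |1|->1.5, |8|->9.5, |3|->4.5, |8|->9.5, |4|->6.5, |4|->6.5, |1|->1.5, |2|->3, |8|->9.5, |8|->9.5, |3|->4.5
Step 3: Attach original signs; sum ranks with positive sign and with negative sign.
W+ = 1.5 + 9.5 + 4.5 + 9.5 + 6.5 + 6.5 + 9.5 + 9.5 = 57
W- = 1.5 + 3 + 4.5 = 9
(Check: W+ + W- = 66 should equal n(n+1)/2 = 66.)
Step 4: Test statistic W = min(W+, W-) = 9.
Step 5: Ties in |d|, so use the tie-corrected normal approximation.
        E[W] = n(n+1)/4 = 11*12/4 = 33.
        Tie groups: |d|=1 (t=2), |d|=3 (t=2), |d|=4 (t=2), |d|=8 (t=4); sum(t^3 - t) = 78.
        Var[W] = n(n+1)(2n+1)/24 - sum(t^3-t)/48 = 3036/24 - 78/48 = 124.875.
        z = (W - E[W]) / sqrt(Var[W]) = (9 - 33) / 11.1747 = -2.1477.
        Two-sided p = 2*Phi(z) = 0.031738.
Step 6: alpha = 0.1. reject H0.

W+ = 57, W- = 9, W = min = 9, p = 0.031738, reject H0.


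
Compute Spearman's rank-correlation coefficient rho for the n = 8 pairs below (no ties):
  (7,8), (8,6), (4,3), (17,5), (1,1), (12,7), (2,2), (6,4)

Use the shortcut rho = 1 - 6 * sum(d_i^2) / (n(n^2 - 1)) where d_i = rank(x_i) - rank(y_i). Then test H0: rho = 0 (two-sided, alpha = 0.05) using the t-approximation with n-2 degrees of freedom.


Step 1: Rank x and y separately (midranks; no ties here).
rank(x): 7->5, 8->6, 4->3, 17->8, 1->1, 12->7, 2->2, 6->4
rank(y): 8->8, 6->6, 3->3, 5->5, 1->1, 7->7, 2->2, 4->4
Step 2: d_i = R_x(i) - R_y(i); compute d_i^2.
  (5-8)^2=9, (6-6)^2=0, (3-3)^2=0, (8-5)^2=9, (1-1)^2=0, (7-7)^2=0, (2-2)^2=0, (4-4)^2=0
sum(d^2) = 18.
Step 3: rho = 1 - 6*18 / (8*(8^2 - 1)) = 1 - 108/504 = 0.785714.
Step 4: Under H0, t = rho * sqrt((n-2)/(1-rho^2)) = 3.1113 ~ t(6).
Step 5: Two-sided p-value from the t-distribution with 6 df = 0.020815.
Step 6: alpha = 0.05. reject H0.

rho = 0.7857, p = 0.020815, reject H0 at alpha = 0.05.


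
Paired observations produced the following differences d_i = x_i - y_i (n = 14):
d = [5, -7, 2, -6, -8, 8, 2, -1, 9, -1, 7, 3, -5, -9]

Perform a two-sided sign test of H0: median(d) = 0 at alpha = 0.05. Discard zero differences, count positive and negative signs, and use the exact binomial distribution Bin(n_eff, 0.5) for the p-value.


Step 1: Discard zero differences. Original n = 14; n_eff = number of nonzero differences = 14.
Nonzero differences (with sign): +5, -7, +2, -6, -8, +8, +2, -1, +9, -1, +7, +3, -5, -9
Step 2: Count signs: positive = 7, negative = 7.
Step 3: Under H0: P(positive) = 0.5, so the number of positives S ~ Bin(14, 0.5).
Step 4: Two-sided exact p-value = sum of Bin(14,0.5) probabilities at or below the observed probability = 1.000000.
Step 5: alpha = 0.05. fail to reject H0.

n_eff = 14, pos = 7, neg = 7, p = 1.000000, fail to reject H0.


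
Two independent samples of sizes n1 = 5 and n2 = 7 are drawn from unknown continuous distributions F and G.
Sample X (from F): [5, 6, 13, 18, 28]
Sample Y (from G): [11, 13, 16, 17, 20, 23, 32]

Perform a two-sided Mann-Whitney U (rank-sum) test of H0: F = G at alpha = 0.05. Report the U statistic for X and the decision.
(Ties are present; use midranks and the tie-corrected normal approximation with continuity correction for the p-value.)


Step 1: Combine and sort all 12 observations; assign midranks.
sorted (value, group): (5,X), (6,X), (11,Y), (13,X), (13,Y), (16,Y), (17,Y), (18,X), (20,Y), (23,Y), (28,X), (32,Y)
ranks: 5->1, 6->2, 11->3, 13->4.5, 13->4.5, 16->6, 17->7, 18->8, 20->9, 23->10, 28->11, 32->12
Step 2: Rank sum for X: R1 = 1 + 2 + 4.5 + 8 + 11 = 26.5.
Step 3: U_X = R1 - n1(n1+1)/2 = 26.5 - 5*6/2 = 26.5 - 15 = 11.5.
       U_Y = n1*n2 - U_X = 35 - 11.5 = 23.5.
Step 4: Ties are present, so use the tie-corrected normal approximation (with continuity correction) for the p-value.
Step 5: p-value = 0.370914; compare to alpha = 0.05. fail to reject H0.

U_X = 11.5, p = 0.370914, fail to reject H0 at alpha = 0.05.


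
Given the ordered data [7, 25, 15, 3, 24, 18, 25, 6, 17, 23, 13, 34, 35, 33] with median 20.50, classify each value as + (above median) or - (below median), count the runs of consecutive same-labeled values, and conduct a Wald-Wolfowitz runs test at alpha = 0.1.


Step 1: Compute median = 20.50; label A = above, B = below.
Labels in order: BABBABABBABAAA  (n_A = 7, n_B = 7)
Step 2: Count runs R = 10.
Step 3: Under H0 (random ordering), E[R] = 2*n_A*n_B/(n_A+n_B) + 1 = 2*7*7/14 + 1 = 8.0000.
        Var[R] = 2*n_A*n_B*(2*n_A*n_B - n_A - n_B) / ((n_A+n_B)^2 * (n_A+n_B-1)) = 8232/2548 = 3.2308.
        SD[R] = 1.7974.
Step 4: Continuity-corrected z = (R - 0.5 - E[R]) / SD[R] = (10 - 0.5 - 8.0000) / 1.7974 = 0.8345.
Step 5: Two-sided p-value via normal approximation = 2*(1 - Phi(|z|)) = 0.403986.
Step 6: alpha = 0.1. fail to reject H0.

R = 10, z = 0.8345, p = 0.403986, fail to reject H0.


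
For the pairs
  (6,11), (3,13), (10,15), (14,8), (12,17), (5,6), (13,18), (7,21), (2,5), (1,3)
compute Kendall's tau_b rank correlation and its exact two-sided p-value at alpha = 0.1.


Step 1: Enumerate the 45 unordered pairs (i,j) with i<j and classify each by sign(x_j-x_i) * sign(y_j-y_i).
  (1,2):dx=-3,dy=+2->D; (1,3):dx=+4,dy=+4->C; (1,4):dx=+8,dy=-3->D; (1,5):dx=+6,dy=+6->C
  (1,6):dx=-1,dy=-5->C; (1,7):dx=+7,dy=+7->C; (1,8):dx=+1,dy=+10->C; (1,9):dx=-4,dy=-6->C
  (1,10):dx=-5,dy=-8->C; (2,3):dx=+7,dy=+2->C; (2,4):dx=+11,dy=-5->D; (2,5):dx=+9,dy=+4->C
  (2,6):dx=+2,dy=-7->D; (2,7):dx=+10,dy=+5->C; (2,8):dx=+4,dy=+8->C; (2,9):dx=-1,dy=-8->C
  (2,10):dx=-2,dy=-10->C; (3,4):dx=+4,dy=-7->D; (3,5):dx=+2,dy=+2->C; (3,6):dx=-5,dy=-9->C
  (3,7):dx=+3,dy=+3->C; (3,8):dx=-3,dy=+6->D; (3,9):dx=-8,dy=-10->C; (3,10):dx=-9,dy=-12->C
  (4,5):dx=-2,dy=+9->D; (4,6):dx=-9,dy=-2->C; (4,7):dx=-1,dy=+10->D; (4,8):dx=-7,dy=+13->D
  (4,9):dx=-12,dy=-3->C; (4,10):dx=-13,dy=-5->C; (5,6):dx=-7,dy=-11->C; (5,7):dx=+1,dy=+1->C
  (5,8):dx=-5,dy=+4->D; (5,9):dx=-10,dy=-12->C; (5,10):dx=-11,dy=-14->C; (6,7):dx=+8,dy=+12->C
  (6,8):dx=+2,dy=+15->C; (6,9):dx=-3,dy=-1->C; (6,10):dx=-4,dy=-3->C; (7,8):dx=-6,dy=+3->D
  (7,9):dx=-11,dy=-13->C; (7,10):dx=-12,dy=-15->C; (8,9):dx=-5,dy=-16->C; (8,10):dx=-6,dy=-18->C
  (9,10):dx=-1,dy=-2->C
Step 2: C = 34, D = 11, total pairs = 45.
Step 3: tau = (C - D)/(n(n-1)/2) = (34 - 11)/45 = 0.511111.
Step 4: Exact two-sided p-value (enumerate n! = 3628800 permutations of y under H0): p = 0.046623.
Step 5: alpha = 0.1. reject H0.

tau_b = 0.5111 (C=34, D=11), p = 0.046623, reject H0.


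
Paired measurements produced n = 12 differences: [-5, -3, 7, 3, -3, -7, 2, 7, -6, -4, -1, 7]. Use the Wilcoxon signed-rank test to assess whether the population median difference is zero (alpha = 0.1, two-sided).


Step 1: Drop any zero differences (none here) and take |d_i|.
|d| = [5, 3, 7, 3, 3, 7, 2, 7, 6, 4, 1, 7]
Step 2: Midrank |d_i| (ties get averaged ranks).
ranks: |5|->7, |3|->4, |7|->10.5, |3|->4, |3|->4, |7|->10.5, |2|->2, |7|->10.5, |6|->8, |4|->6, |1|->1, |7|->10.5
Step 3: Attach original signs; sum ranks with positive sign and with negative sign.
W+ = 10.5 + 4 + 2 + 10.5 + 10.5 = 37.5
W- = 7 + 4 + 4 + 10.5 + 8 + 6 + 1 = 40.5
(Check: W+ + W- = 78 should equal n(n+1)/2 = 78.)
Step 4: Test statistic W = min(W+, W-) = 37.5.
Step 5: Ties in |d|, so use the tie-corrected normal approximation.
        E[W] = n(n+1)/4 = 12*13/4 = 39.
        Tie groups: |d|=3 (t=3), |d|=7 (t=4); sum(t^3 - t) = 84.
        Var[W] = n(n+1)(2n+1)/24 - sum(t^3-t)/48 = 3900/24 - 84/48 = 160.75.
        z = (W - E[W]) / sqrt(Var[W]) = (37.5 - 39) / 12.6787 = -0.1183.
        Two-sided p = 2*Phi(z) = 0.905823.
Step 6: alpha = 0.1. fail to reject H0.

W+ = 37.5, W- = 40.5, W = min = 37.5, p = 0.905823, fail to reject H0.


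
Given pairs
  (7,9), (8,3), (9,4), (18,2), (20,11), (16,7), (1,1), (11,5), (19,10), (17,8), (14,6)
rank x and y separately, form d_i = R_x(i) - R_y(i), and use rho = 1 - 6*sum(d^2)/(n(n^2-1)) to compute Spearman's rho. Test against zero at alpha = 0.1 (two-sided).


Step 1: Rank x and y separately (midranks; no ties here).
rank(x): 7->2, 8->3, 9->4, 18->9, 20->11, 16->7, 1->1, 11->5, 19->10, 17->8, 14->6
rank(y): 9->9, 3->3, 4->4, 2->2, 11->11, 7->7, 1->1, 5->5, 10->10, 8->8, 6->6
Step 2: d_i = R_x(i) - R_y(i); compute d_i^2.
  (2-9)^2=49, (3-3)^2=0, (4-4)^2=0, (9-2)^2=49, (11-11)^2=0, (7-7)^2=0, (1-1)^2=0, (5-5)^2=0, (10-10)^2=0, (8-8)^2=0, (6-6)^2=0
sum(d^2) = 98.
Step 3: rho = 1 - 6*98 / (11*(11^2 - 1)) = 1 - 588/1320 = 0.554545.
Step 4: Under H0, t = rho * sqrt((n-2)/(1-rho^2)) = 1.9992 ~ t(9).
Step 5: Two-sided p-value from the t-distribution with 9 df = 0.076652.
Step 6: alpha = 0.1. reject H0.

rho = 0.5545, p = 0.076652, reject H0 at alpha = 0.1.


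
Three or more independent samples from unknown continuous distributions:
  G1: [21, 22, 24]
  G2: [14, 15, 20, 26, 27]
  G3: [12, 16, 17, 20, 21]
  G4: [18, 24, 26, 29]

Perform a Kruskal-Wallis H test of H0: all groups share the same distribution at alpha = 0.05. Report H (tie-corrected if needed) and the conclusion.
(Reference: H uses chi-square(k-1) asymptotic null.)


Step 1: Combine all N = 17 observations and assign midranks.
sorted (value, group, rank): (12,G3,1), (14,G2,2), (15,G2,3), (16,G3,4), (17,G3,5), (18,G4,6), (20,G2,7.5), (20,G3,7.5), (21,G1,9.5), (21,G3,9.5), (22,G1,11), (24,G1,12.5), (24,G4,12.5), (26,G2,14.5), (26,G4,14.5), (27,G2,16), (29,G4,17)
Step 2: Sum ranks within each group.
R_1 = 33 (n_1 = 3)
R_2 = 43 (n_2 = 5)
R_3 = 27 (n_3 = 5)
R_4 = 50 (n_4 = 4)
Step 3: H = 12/(N(N+1)) * sum(R_i^2/n_i) - 3(N+1)
     = 12/(17*18) * (33^2/3 + 43^2/5 + 27^2/5 + 50^2/4) - 3*18
     = 0.039216 * 1503.6 - 54
     = 4.964706.
Step 4: Ties present; correction factor C = 1 - 24/(17^3 - 17) = 0.995098. Corrected H = 4.964706 / 0.995098 = 4.989163.
Step 5: Under H0, H ~ chi^2(3); p-value = 0.172592.
Step 6: alpha = 0.05. fail to reject H0.

H = 4.9892, df = 3, p = 0.172592, fail to reject H0.


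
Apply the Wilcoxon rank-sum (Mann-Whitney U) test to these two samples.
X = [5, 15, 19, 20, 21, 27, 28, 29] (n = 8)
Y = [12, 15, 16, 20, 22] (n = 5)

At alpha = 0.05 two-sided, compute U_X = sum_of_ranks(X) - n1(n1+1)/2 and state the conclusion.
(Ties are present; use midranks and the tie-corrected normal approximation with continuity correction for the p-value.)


Step 1: Combine and sort all 13 observations; assign midranks.
sorted (value, group): (5,X), (12,Y), (15,X), (15,Y), (16,Y), (19,X), (20,X), (20,Y), (21,X), (22,Y), (27,X), (28,X), (29,X)
ranks: 5->1, 12->2, 15->3.5, 15->3.5, 16->5, 19->6, 20->7.5, 20->7.5, 21->9, 22->10, 27->11, 28->12, 29->13
Step 2: Rank sum for X: R1 = 1 + 3.5 + 6 + 7.5 + 9 + 11 + 12 + 13 = 63.
Step 3: U_X = R1 - n1(n1+1)/2 = 63 - 8*9/2 = 63 - 36 = 27.
       U_Y = n1*n2 - U_X = 40 - 27 = 13.
Step 4: Ties are present, so use the tie-corrected normal approximation (with continuity correction) for the p-value.
Step 5: p-value = 0.340019; compare to alpha = 0.05. fail to reject H0.

U_X = 27, p = 0.340019, fail to reject H0 at alpha = 0.05.


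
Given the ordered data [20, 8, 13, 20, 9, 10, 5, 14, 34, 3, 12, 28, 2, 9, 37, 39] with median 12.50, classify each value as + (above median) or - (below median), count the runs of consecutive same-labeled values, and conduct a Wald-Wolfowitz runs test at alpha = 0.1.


Step 1: Compute median = 12.50; label A = above, B = below.
Labels in order: ABAABBBAABBABBAA  (n_A = 8, n_B = 8)
Step 2: Count runs R = 9.
Step 3: Under H0 (random ordering), E[R] = 2*n_A*n_B/(n_A+n_B) + 1 = 2*8*8/16 + 1 = 9.0000.
        Var[R] = 2*n_A*n_B*(2*n_A*n_B - n_A - n_B) / ((n_A+n_B)^2 * (n_A+n_B-1)) = 14336/3840 = 3.7333.
        SD[R] = 1.9322.
Step 4: R = E[R], so z = 0 with no continuity correction.
Step 5: Two-sided p-value via normal approximation = 2*(1 - Phi(|z|)) = 1.000000.
Step 6: alpha = 0.1. fail to reject H0.

R = 9, z = 0.0000, p = 1.000000, fail to reject H0.


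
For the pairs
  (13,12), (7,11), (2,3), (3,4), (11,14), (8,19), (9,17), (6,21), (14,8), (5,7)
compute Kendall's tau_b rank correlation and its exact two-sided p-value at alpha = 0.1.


Step 1: Enumerate the 45 unordered pairs (i,j) with i<j and classify each by sign(x_j-x_i) * sign(y_j-y_i).
  (1,2):dx=-6,dy=-1->C; (1,3):dx=-11,dy=-9->C; (1,4):dx=-10,dy=-8->C; (1,5):dx=-2,dy=+2->D
  (1,6):dx=-5,dy=+7->D; (1,7):dx=-4,dy=+5->D; (1,8):dx=-7,dy=+9->D; (1,9):dx=+1,dy=-4->D
  (1,10):dx=-8,dy=-5->C; (2,3):dx=-5,dy=-8->C; (2,4):dx=-4,dy=-7->C; (2,5):dx=+4,dy=+3->C
  (2,6):dx=+1,dy=+8->C; (2,7):dx=+2,dy=+6->C; (2,8):dx=-1,dy=+10->D; (2,9):dx=+7,dy=-3->D
  (2,10):dx=-2,dy=-4->C; (3,4):dx=+1,dy=+1->C; (3,5):dx=+9,dy=+11->C; (3,6):dx=+6,dy=+16->C
  (3,7):dx=+7,dy=+14->C; (3,8):dx=+4,dy=+18->C; (3,9):dx=+12,dy=+5->C; (3,10):dx=+3,dy=+4->C
  (4,5):dx=+8,dy=+10->C; (4,6):dx=+5,dy=+15->C; (4,7):dx=+6,dy=+13->C; (4,8):dx=+3,dy=+17->C
  (4,9):dx=+11,dy=+4->C; (4,10):dx=+2,dy=+3->C; (5,6):dx=-3,dy=+5->D; (5,7):dx=-2,dy=+3->D
  (5,8):dx=-5,dy=+7->D; (5,9):dx=+3,dy=-6->D; (5,10):dx=-6,dy=-7->C; (6,7):dx=+1,dy=-2->D
  (6,8):dx=-2,dy=+2->D; (6,9):dx=+6,dy=-11->D; (6,10):dx=-3,dy=-12->C; (7,8):dx=-3,dy=+4->D
  (7,9):dx=+5,dy=-9->D; (7,10):dx=-4,dy=-10->C; (8,9):dx=+8,dy=-13->D; (8,10):dx=-1,dy=-14->C
  (9,10):dx=-9,dy=-1->C
Step 2: C = 28, D = 17, total pairs = 45.
Step 3: tau = (C - D)/(n(n-1)/2) = (28 - 17)/45 = 0.244444.
Step 4: Exact two-sided p-value (enumerate n! = 3628800 permutations of y under H0): p = 0.380720.
Step 5: alpha = 0.1. fail to reject H0.

tau_b = 0.2444 (C=28, D=17), p = 0.380720, fail to reject H0.


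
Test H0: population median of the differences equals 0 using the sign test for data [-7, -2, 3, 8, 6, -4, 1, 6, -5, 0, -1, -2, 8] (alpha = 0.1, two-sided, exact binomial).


Step 1: Discard zero differences. Original n = 13; n_eff = number of nonzero differences = 12.
Nonzero differences (with sign): -7, -2, +3, +8, +6, -4, +1, +6, -5, -1, -2, +8
Step 2: Count signs: positive = 6, negative = 6.
Step 3: Under H0: P(positive) = 0.5, so the number of positives S ~ Bin(12, 0.5).
Step 4: Two-sided exact p-value = sum of Bin(12,0.5) probabilities at or below the observed probability = 1.000000.
Step 5: alpha = 0.1. fail to reject H0.

n_eff = 12, pos = 6, neg = 6, p = 1.000000, fail to reject H0.


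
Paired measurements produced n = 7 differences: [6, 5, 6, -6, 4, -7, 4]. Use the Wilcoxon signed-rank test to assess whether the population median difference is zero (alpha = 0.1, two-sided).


Step 1: Drop any zero differences (none here) and take |d_i|.
|d| = [6, 5, 6, 6, 4, 7, 4]
Step 2: Midrank |d_i| (ties get averaged ranks).
ranks: |6|->5, |5|->3, |6|->5, |6|->5, |4|->1.5, |7|->7, |4|->1.5
Step 3: Attach original signs; sum ranks with positive sign and with negative sign.
W+ = 5 + 3 + 5 + 1.5 + 1.5 = 16
W- = 5 + 7 = 12
(Check: W+ + W- = 28 should equal n(n+1)/2 = 28.)
Step 4: Test statistic W = min(W+, W-) = 12.
Step 5: Ties in |d|, so use the tie-corrected normal approximation.
        E[W] = n(n+1)/4 = 7*8/4 = 14.
        Tie groups: |d|=4 (t=2), |d|=6 (t=3); sum(t^3 - t) = 30.
        Var[W] = n(n+1)(2n+1)/24 - sum(t^3-t)/48 = 840/24 - 30/48 = 34.375.
        z = (W - E[W]) / sqrt(Var[W]) = (12 - 14) / 5.8630 = -0.3411.
        Two-sided p = 2*Phi(z) = 0.733012.
Step 6: alpha = 0.1. fail to reject H0.

W+ = 16, W- = 12, W = min = 12, p = 0.733012, fail to reject H0.


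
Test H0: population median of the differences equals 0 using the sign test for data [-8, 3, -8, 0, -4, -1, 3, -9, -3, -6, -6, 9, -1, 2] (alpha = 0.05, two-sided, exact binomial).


Step 1: Discard zero differences. Original n = 14; n_eff = number of nonzero differences = 13.
Nonzero differences (with sign): -8, +3, -8, -4, -1, +3, -9, -3, -6, -6, +9, -1, +2
Step 2: Count signs: positive = 4, negative = 9.
Step 3: Under H0: P(positive) = 0.5, so the number of positives S ~ Bin(13, 0.5).
Step 4: Two-sided exact p-value = sum of Bin(13,0.5) probabilities at or below the observed probability = 0.266846.
Step 5: alpha = 0.05. fail to reject H0.

n_eff = 13, pos = 4, neg = 9, p = 0.266846, fail to reject H0.


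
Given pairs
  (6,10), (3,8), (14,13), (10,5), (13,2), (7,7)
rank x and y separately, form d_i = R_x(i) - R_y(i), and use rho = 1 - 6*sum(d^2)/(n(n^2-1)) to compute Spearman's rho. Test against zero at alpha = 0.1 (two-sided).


Step 1: Rank x and y separately (midranks; no ties here).
rank(x): 6->2, 3->1, 14->6, 10->4, 13->5, 7->3
rank(y): 10->5, 8->4, 13->6, 5->2, 2->1, 7->3
Step 2: d_i = R_x(i) - R_y(i); compute d_i^2.
  (2-5)^2=9, (1-4)^2=9, (6-6)^2=0, (4-2)^2=4, (5-1)^2=16, (3-3)^2=0
sum(d^2) = 38.
Step 3: rho = 1 - 6*38 / (6*(6^2 - 1)) = 1 - 228/210 = -0.085714.
Step 4: Under H0, t = rho * sqrt((n-2)/(1-rho^2)) = -0.1721 ~ t(4).
Step 5: Two-sided p-value from the t-distribution with 4 df = 0.871743.
Step 6: alpha = 0.1. fail to reject H0.

rho = -0.0857, p = 0.871743, fail to reject H0 at alpha = 0.1.


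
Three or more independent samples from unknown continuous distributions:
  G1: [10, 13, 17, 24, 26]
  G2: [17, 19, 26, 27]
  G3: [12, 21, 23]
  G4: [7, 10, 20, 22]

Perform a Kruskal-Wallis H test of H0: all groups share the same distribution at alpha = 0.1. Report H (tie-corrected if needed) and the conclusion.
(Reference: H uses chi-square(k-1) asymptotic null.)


Step 1: Combine all N = 16 observations and assign midranks.
sorted (value, group, rank): (7,G4,1), (10,G1,2.5), (10,G4,2.5), (12,G3,4), (13,G1,5), (17,G1,6.5), (17,G2,6.5), (19,G2,8), (20,G4,9), (21,G3,10), (22,G4,11), (23,G3,12), (24,G1,13), (26,G1,14.5), (26,G2,14.5), (27,G2,16)
Step 2: Sum ranks within each group.
R_1 = 41.5 (n_1 = 5)
R_2 = 45 (n_2 = 4)
R_3 = 26 (n_3 = 3)
R_4 = 23.5 (n_4 = 4)
Step 3: H = 12/(N(N+1)) * sum(R_i^2/n_i) - 3(N+1)
     = 12/(16*17) * (41.5^2/5 + 45^2/4 + 26^2/3 + 23.5^2/4) - 3*17
     = 0.044118 * 1214.1 - 51
     = 2.563051.
Step 4: Ties present; correction factor C = 1 - 18/(16^3 - 16) = 0.995588. Corrected H = 2.563051 / 0.995588 = 2.574409.
Step 5: Under H0, H ~ chi^2(3); p-value = 0.461994.
Step 6: alpha = 0.1. fail to reject H0.

H = 2.5744, df = 3, p = 0.461994, fail to reject H0.


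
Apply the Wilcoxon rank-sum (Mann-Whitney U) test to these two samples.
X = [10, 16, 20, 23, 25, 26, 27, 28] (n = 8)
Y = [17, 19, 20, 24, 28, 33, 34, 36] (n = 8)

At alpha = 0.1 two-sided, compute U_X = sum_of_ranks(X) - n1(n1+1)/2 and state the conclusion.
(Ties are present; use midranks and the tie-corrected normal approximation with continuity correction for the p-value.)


Step 1: Combine and sort all 16 observations; assign midranks.
sorted (value, group): (10,X), (16,X), (17,Y), (19,Y), (20,X), (20,Y), (23,X), (24,Y), (25,X), (26,X), (27,X), (28,X), (28,Y), (33,Y), (34,Y), (36,Y)
ranks: 10->1, 16->2, 17->3, 19->4, 20->5.5, 20->5.5, 23->7, 24->8, 25->9, 26->10, 27->11, 28->12.5, 28->12.5, 33->14, 34->15, 36->16
Step 2: Rank sum for X: R1 = 1 + 2 + 5.5 + 7 + 9 + 10 + 11 + 12.5 = 58.
Step 3: U_X = R1 - n1(n1+1)/2 = 58 - 8*9/2 = 58 - 36 = 22.
       U_Y = n1*n2 - U_X = 64 - 22 = 42.
Step 4: Ties are present, so use the tie-corrected normal approximation (with continuity correction) for the p-value.
Step 5: p-value = 0.317712; compare to alpha = 0.1. fail to reject H0.

U_X = 22, p = 0.317712, fail to reject H0 at alpha = 0.1.


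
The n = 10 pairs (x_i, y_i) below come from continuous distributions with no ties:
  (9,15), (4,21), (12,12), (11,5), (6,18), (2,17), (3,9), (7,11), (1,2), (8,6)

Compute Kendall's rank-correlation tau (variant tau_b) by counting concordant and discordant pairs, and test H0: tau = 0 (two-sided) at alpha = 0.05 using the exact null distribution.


Step 1: Enumerate the 45 unordered pairs (i,j) with i<j and classify each by sign(x_j-x_i) * sign(y_j-y_i).
  (1,2):dx=-5,dy=+6->D; (1,3):dx=+3,dy=-3->D; (1,4):dx=+2,dy=-10->D; (1,5):dx=-3,dy=+3->D
  (1,6):dx=-7,dy=+2->D; (1,7):dx=-6,dy=-6->C; (1,8):dx=-2,dy=-4->C; (1,9):dx=-8,dy=-13->C
  (1,10):dx=-1,dy=-9->C; (2,3):dx=+8,dy=-9->D; (2,4):dx=+7,dy=-16->D; (2,5):dx=+2,dy=-3->D
  (2,6):dx=-2,dy=-4->C; (2,7):dx=-1,dy=-12->C; (2,8):dx=+3,dy=-10->D; (2,9):dx=-3,dy=-19->C
  (2,10):dx=+4,dy=-15->D; (3,4):dx=-1,dy=-7->C; (3,5):dx=-6,dy=+6->D; (3,6):dx=-10,dy=+5->D
  (3,7):dx=-9,dy=-3->C; (3,8):dx=-5,dy=-1->C; (3,9):dx=-11,dy=-10->C; (3,10):dx=-4,dy=-6->C
  (4,5):dx=-5,dy=+13->D; (4,6):dx=-9,dy=+12->D; (4,7):dx=-8,dy=+4->D; (4,8):dx=-4,dy=+6->D
  (4,9):dx=-10,dy=-3->C; (4,10):dx=-3,dy=+1->D; (5,6):dx=-4,dy=-1->C; (5,7):dx=-3,dy=-9->C
  (5,8):dx=+1,dy=-7->D; (5,9):dx=-5,dy=-16->C; (5,10):dx=+2,dy=-12->D; (6,7):dx=+1,dy=-8->D
  (6,8):dx=+5,dy=-6->D; (6,9):dx=-1,dy=-15->C; (6,10):dx=+6,dy=-11->D; (7,8):dx=+4,dy=+2->C
  (7,9):dx=-2,dy=-7->C; (7,10):dx=+5,dy=-3->D; (8,9):dx=-6,dy=-9->C; (8,10):dx=+1,dy=-5->D
  (9,10):dx=+7,dy=+4->C
Step 2: C = 21, D = 24, total pairs = 45.
Step 3: tau = (C - D)/(n(n-1)/2) = (21 - 24)/45 = -0.066667.
Step 4: Exact two-sided p-value (enumerate n! = 3628800 permutations of y under H0): p = 0.861801.
Step 5: alpha = 0.05. fail to reject H0.

tau_b = -0.0667 (C=21, D=24), p = 0.861801, fail to reject H0.


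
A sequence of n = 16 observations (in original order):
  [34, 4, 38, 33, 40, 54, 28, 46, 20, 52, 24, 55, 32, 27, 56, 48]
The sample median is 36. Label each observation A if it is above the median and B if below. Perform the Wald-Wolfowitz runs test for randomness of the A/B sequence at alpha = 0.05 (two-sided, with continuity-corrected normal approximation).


Step 1: Compute median = 36; label A = above, B = below.
Labels in order: BBABAABABABABBAA  (n_A = 8, n_B = 8)
Step 2: Count runs R = 12.
Step 3: Under H0 (random ordering), E[R] = 2*n_A*n_B/(n_A+n_B) + 1 = 2*8*8/16 + 1 = 9.0000.
        Var[R] = 2*n_A*n_B*(2*n_A*n_B - n_A - n_B) / ((n_A+n_B)^2 * (n_A+n_B-1)) = 14336/3840 = 3.7333.
        SD[R] = 1.9322.
Step 4: Continuity-corrected z = (R - 0.5 - E[R]) / SD[R] = (12 - 0.5 - 9.0000) / 1.9322 = 1.2939.
Step 5: Two-sided p-value via normal approximation = 2*(1 - Phi(|z|)) = 0.195709.
Step 6: alpha = 0.05. fail to reject H0.

R = 12, z = 1.2939, p = 0.195709, fail to reject H0.


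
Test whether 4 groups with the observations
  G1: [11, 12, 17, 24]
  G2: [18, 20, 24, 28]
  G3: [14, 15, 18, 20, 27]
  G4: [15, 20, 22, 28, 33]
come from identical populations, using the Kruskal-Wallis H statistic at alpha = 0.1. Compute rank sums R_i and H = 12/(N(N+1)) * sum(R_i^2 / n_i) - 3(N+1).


Step 1: Combine all N = 18 observations and assign midranks.
sorted (value, group, rank): (11,G1,1), (12,G1,2), (14,G3,3), (15,G3,4.5), (15,G4,4.5), (17,G1,6), (18,G2,7.5), (18,G3,7.5), (20,G2,10), (20,G3,10), (20,G4,10), (22,G4,12), (24,G1,13.5), (24,G2,13.5), (27,G3,15), (28,G2,16.5), (28,G4,16.5), (33,G4,18)
Step 2: Sum ranks within each group.
R_1 = 22.5 (n_1 = 4)
R_2 = 47.5 (n_2 = 4)
R_3 = 40 (n_3 = 5)
R_4 = 61 (n_4 = 5)
Step 3: H = 12/(N(N+1)) * sum(R_i^2/n_i) - 3(N+1)
     = 12/(18*19) * (22.5^2/4 + 47.5^2/4 + 40^2/5 + 61^2/5) - 3*19
     = 0.035088 * 1754.83 - 57
     = 4.572807.
Step 4: Ties present; correction factor C = 1 - 48/(18^3 - 18) = 0.991744. Corrected H = 4.572807 / 0.991744 = 4.610874.
Step 5: Under H0, H ~ chi^2(3); p-value = 0.202611.
Step 6: alpha = 0.1. fail to reject H0.

H = 4.6109, df = 3, p = 0.202611, fail to reject H0.


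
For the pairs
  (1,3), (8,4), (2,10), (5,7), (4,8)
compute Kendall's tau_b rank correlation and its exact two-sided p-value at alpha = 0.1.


Step 1: Enumerate the 10 unordered pairs (i,j) with i<j and classify each by sign(x_j-x_i) * sign(y_j-y_i).
  (1,2):dx=+7,dy=+1->C; (1,3):dx=+1,dy=+7->C; (1,4):dx=+4,dy=+4->C; (1,5):dx=+3,dy=+5->C
  (2,3):dx=-6,dy=+6->D; (2,4):dx=-3,dy=+3->D; (2,5):dx=-4,dy=+4->D; (3,4):dx=+3,dy=-3->D
  (3,5):dx=+2,dy=-2->D; (4,5):dx=-1,dy=+1->D
Step 2: C = 4, D = 6, total pairs = 10.
Step 3: tau = (C - D)/(n(n-1)/2) = (4 - 6)/10 = -0.200000.
Step 4: Exact two-sided p-value (enumerate n! = 120 permutations of y under H0): p = 0.816667.
Step 5: alpha = 0.1. fail to reject H0.

tau_b = -0.2000 (C=4, D=6), p = 0.816667, fail to reject H0.


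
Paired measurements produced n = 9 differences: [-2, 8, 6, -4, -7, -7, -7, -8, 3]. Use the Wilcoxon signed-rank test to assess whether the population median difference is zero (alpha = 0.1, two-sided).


Step 1: Drop any zero differences (none here) and take |d_i|.
|d| = [2, 8, 6, 4, 7, 7, 7, 8, 3]
Step 2: Midrank |d_i| (ties get averaged ranks).
ranks: |2|->1, |8|->8.5, |6|->4, |4|->3, |7|->6, |7|->6, |7|->6, |8|->8.5, |3|->2
Step 3: Attach original signs; sum ranks with positive sign and with negative sign.
W+ = 8.5 + 4 + 2 = 14.5
W- = 1 + 3 + 6 + 6 + 6 + 8.5 = 30.5
(Check: W+ + W- = 45 should equal n(n+1)/2 = 45.)
Step 4: Test statistic W = min(W+, W-) = 14.5.
Step 5: Ties in |d|, so use the tie-corrected normal approximation.
        E[W] = n(n+1)/4 = 9*10/4 = 22.5.
        Tie groups: |d|=7 (t=3), |d|=8 (t=2); sum(t^3 - t) = 30.
        Var[W] = n(n+1)(2n+1)/24 - sum(t^3-t)/48 = 1710/24 - 30/48 = 70.625.
        z = (W - E[W]) / sqrt(Var[W]) = (14.5 - 22.5) / 8.4039 = -0.9519.
        Two-sided p = 2*Phi(z) = 0.341126.
Step 6: alpha = 0.1. fail to reject H0.

W+ = 14.5, W- = 30.5, W = min = 14.5, p = 0.341126, fail to reject H0.


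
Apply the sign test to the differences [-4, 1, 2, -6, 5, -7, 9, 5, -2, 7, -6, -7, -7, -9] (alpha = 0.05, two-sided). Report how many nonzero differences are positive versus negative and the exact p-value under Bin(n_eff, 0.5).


Step 1: Discard zero differences. Original n = 14; n_eff = number of nonzero differences = 14.
Nonzero differences (with sign): -4, +1, +2, -6, +5, -7, +9, +5, -2, +7, -6, -7, -7, -9
Step 2: Count signs: positive = 6, negative = 8.
Step 3: Under H0: P(positive) = 0.5, so the number of positives S ~ Bin(14, 0.5).
Step 4: Two-sided exact p-value = sum of Bin(14,0.5) probabilities at or below the observed probability = 0.790527.
Step 5: alpha = 0.05. fail to reject H0.

n_eff = 14, pos = 6, neg = 8, p = 0.790527, fail to reject H0.


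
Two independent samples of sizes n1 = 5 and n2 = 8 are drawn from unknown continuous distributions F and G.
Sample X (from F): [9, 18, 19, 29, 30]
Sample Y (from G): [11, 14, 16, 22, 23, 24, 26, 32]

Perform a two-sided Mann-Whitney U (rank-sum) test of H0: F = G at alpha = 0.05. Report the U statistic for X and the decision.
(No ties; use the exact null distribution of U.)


Step 1: Combine and sort all 13 observations; assign midranks.
sorted (value, group): (9,X), (11,Y), (14,Y), (16,Y), (18,X), (19,X), (22,Y), (23,Y), (24,Y), (26,Y), (29,X), (30,X), (32,Y)
ranks: 9->1, 11->2, 14->3, 16->4, 18->5, 19->6, 22->7, 23->8, 24->9, 26->10, 29->11, 30->12, 32->13
Step 2: Rank sum for X: R1 = 1 + 5 + 6 + 11 + 12 = 35.
Step 3: U_X = R1 - n1(n1+1)/2 = 35 - 5*6/2 = 35 - 15 = 20.
       U_Y = n1*n2 - U_X = 40 - 20 = 20.
Step 4: No ties, so the exact null distribution of U (based on enumerating the C(13,5) = 1287 equally likely rank assignments) gives the two-sided p-value.
Step 5: p-value = 1.000000; compare to alpha = 0.05. fail to reject H0.

U_X = 20, p = 1.000000, fail to reject H0 at alpha = 0.05.


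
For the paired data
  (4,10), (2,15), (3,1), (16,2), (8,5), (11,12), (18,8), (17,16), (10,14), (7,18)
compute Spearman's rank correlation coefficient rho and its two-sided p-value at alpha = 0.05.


Step 1: Rank x and y separately (midranks; no ties here).
rank(x): 4->3, 2->1, 3->2, 16->8, 8->5, 11->7, 18->10, 17->9, 10->6, 7->4
rank(y): 10->5, 15->8, 1->1, 2->2, 5->3, 12->6, 8->4, 16->9, 14->7, 18->10
Step 2: d_i = R_x(i) - R_y(i); compute d_i^2.
  (3-5)^2=4, (1-8)^2=49, (2-1)^2=1, (8-2)^2=36, (5-3)^2=4, (7-6)^2=1, (10-4)^2=36, (9-9)^2=0, (6-7)^2=1, (4-10)^2=36
sum(d^2) = 168.
Step 3: rho = 1 - 6*168 / (10*(10^2 - 1)) = 1 - 1008/990 = -0.018182.
Step 4: Under H0, t = rho * sqrt((n-2)/(1-rho^2)) = -0.0514 ~ t(8).
Step 5: Two-sided p-value from the t-distribution with 8 df = 0.960240.
Step 6: alpha = 0.05. fail to reject H0.

rho = -0.0182, p = 0.960240, fail to reject H0 at alpha = 0.05.


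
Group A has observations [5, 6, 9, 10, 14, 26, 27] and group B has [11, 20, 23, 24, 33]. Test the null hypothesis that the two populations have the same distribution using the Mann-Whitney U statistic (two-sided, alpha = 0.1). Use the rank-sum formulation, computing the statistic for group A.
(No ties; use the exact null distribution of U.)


Step 1: Combine and sort all 12 observations; assign midranks.
sorted (value, group): (5,X), (6,X), (9,X), (10,X), (11,Y), (14,X), (20,Y), (23,Y), (24,Y), (26,X), (27,X), (33,Y)
ranks: 5->1, 6->2, 9->3, 10->4, 11->5, 14->6, 20->7, 23->8, 24->9, 26->10, 27->11, 33->12
Step 2: Rank sum for X: R1 = 1 + 2 + 3 + 4 + 6 + 10 + 11 = 37.
Step 3: U_X = R1 - n1(n1+1)/2 = 37 - 7*8/2 = 37 - 28 = 9.
       U_Y = n1*n2 - U_X = 35 - 9 = 26.
Step 4: No ties, so the exact null distribution of U (based on enumerating the C(12,7) = 792 equally likely rank assignments) gives the two-sided p-value.
Step 5: p-value = 0.202020; compare to alpha = 0.1. fail to reject H0.

U_X = 9, p = 0.202020, fail to reject H0 at alpha = 0.1.
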